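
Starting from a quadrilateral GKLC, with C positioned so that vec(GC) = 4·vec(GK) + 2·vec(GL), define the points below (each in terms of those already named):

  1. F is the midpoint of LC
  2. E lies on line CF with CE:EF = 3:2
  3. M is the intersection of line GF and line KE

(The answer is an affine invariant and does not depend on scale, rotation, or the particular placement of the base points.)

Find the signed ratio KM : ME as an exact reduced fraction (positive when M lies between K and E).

KM:ME = -15/8

Set G = (0, 0), K = (1, 0), L = (0, 1), C = (4, 2); any affine frame gives the same invariant.
1. F is the midpoint of LC ⇒ F = (2, 3/2)
2. E lies on line CF with CE:EF = 3:2 ⇒ E = (14/5, 17/10)
3. M is the intersection of line GF and line KE ⇒ M = (34/7, 51/14)
M = K + t·(E−K) with t = 15/7, so KM:ME = t:(1−t) = 15/7:-8/7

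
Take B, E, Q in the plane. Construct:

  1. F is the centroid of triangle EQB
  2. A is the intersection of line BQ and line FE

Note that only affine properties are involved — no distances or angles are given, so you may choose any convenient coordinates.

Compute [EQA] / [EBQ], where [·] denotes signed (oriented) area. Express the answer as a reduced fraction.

Work in coordinates with B = (0, 0), E = (1, 0), Q = (0, 1).
1. F is the centroid of triangle EQB ⇒ F = (1/3, 1/3)
2. A is the intersection of line BQ and line FE ⇒ A = (0, 1/2)
2·[EQA] = 1/2, 2·[EBQ] = -1
[EQA]:[EBQ] = 1/2:-1 = -1/2

[EQA]:[EBQ] = -1/2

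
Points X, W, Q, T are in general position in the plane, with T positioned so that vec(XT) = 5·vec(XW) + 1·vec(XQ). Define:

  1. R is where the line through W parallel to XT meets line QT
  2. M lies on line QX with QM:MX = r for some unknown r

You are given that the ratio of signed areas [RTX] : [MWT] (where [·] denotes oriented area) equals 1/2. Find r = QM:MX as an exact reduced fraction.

Set X = (0, 0), W = (1, 0), Q = (0, 1), T = (5, 1); any affine frame gives the same invariant.
1. R is where the line through W parallel to XT meets line QT ⇒ R = (6, 1)
2. With QM:MX = r, write λ = r/(r+1) so M = Q + λ·(X−Q); M is affine-linear in λ
Every point depending on M is an affine combination of M and λ-independent points, so each such coordinate is linear in λ; the λ² term in each signed area is a multiple of (X−Q)×(X−Q) = 0, so 2·[RTX] and 2·[MWT] are each linear in λ. Evaluating at λ=0 and λ=1:
  2·[RTX] = 1,   2·[MWT] = -4·λ + 5
So [RTX]:[MWT] = (1) / (-4·λ + 5). Setting this equal to 1/2:
  1 = 1/2·(-4·λ + 5)  ⇒  λ = 3/4
Then r = λ/(1−λ) = (3/4)/(1/4) = 3. Check: with r = 3, M = (0, 1/4) and [RTX]:[MWT] = 1/2 as required.

r = 3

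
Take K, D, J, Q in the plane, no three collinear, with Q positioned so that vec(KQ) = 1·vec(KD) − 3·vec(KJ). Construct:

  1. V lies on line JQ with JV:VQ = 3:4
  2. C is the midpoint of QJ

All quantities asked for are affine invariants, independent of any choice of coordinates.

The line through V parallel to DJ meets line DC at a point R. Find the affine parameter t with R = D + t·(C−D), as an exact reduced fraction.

Work in coordinates with K = (0, 0), D = (1, 0), J = (0, 1), Q = (1, -3).
1. V lies on line JQ with JV:VQ = 3:4 ⇒ V = (3/7, -5/7)
2. C is the midpoint of QJ ⇒ C = (1/2, -1)
through V parallel to DJ: direction (-1, 1); meets DC at R = (4/7, -6/7)
R = D + t·(C−D) with t = 6/7

t = 6/7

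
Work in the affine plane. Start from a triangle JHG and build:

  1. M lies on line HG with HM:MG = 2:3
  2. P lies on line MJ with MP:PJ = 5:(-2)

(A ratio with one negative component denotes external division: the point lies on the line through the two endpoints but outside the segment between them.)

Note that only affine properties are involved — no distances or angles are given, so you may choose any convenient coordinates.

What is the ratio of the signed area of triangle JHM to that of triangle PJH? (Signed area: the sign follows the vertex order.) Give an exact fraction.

Choose coordinates J = (0, 0), H = (1, 0), G = (0, 1).
1. M lies on line HG with HM:MG = 2:3 ⇒ M = (3/5, 2/5)
2. P lies on line MJ with MP:PJ = 5:(-2) ⇒ P = (-2/5, -4/15)
2·[JHM] = 2/5, 2·[PJH] = -4/15
[JHM]:[PJH] = 2/5:-4/15 = -3/2

[JHM]:[PJH] = -3/2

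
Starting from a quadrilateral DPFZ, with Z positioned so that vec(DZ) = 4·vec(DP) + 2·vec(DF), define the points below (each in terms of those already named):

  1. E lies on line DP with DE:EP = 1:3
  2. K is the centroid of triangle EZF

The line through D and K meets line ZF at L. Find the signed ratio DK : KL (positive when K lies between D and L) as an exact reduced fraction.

Work in coordinates with D = (0, 0), P = (1, 0), F = (0, 1), Z = (4, 2).
1. E lies on line DP with DE:EP = 1:3 ⇒ E = (1/4, 0)
2. K is the centroid of triangle EZF ⇒ K = (17/12, 1)
line DK meets ZF at L = (68/31, 48/31)
K = D + t·(L−D) with t = 31/48, so DK:KL = 31/48:17/48

DK:KL = 31/17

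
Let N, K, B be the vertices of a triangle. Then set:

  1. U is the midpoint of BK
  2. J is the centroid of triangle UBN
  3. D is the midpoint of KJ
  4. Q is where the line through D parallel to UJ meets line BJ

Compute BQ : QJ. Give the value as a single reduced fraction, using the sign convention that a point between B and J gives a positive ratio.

BQ:QJ = -3

Set N = (0, 0), K = (1, 0), B = (0, 1); any affine frame gives the same invariant.
1. U is the midpoint of BK ⇒ U = (1/2, 1/2)
2. J is the centroid of triangle UBN ⇒ J = (1/6, 1/2)
3. D is the midpoint of KJ ⇒ D = (7/12, 1/4)
4. Q is where the line through D parallel to UJ meets line BJ ⇒ Q = (1/4, 1/4)
Q = B + t·(J−B) with t = 3/2, so BQ:QJ = t:(1−t) = 3/2:-1/2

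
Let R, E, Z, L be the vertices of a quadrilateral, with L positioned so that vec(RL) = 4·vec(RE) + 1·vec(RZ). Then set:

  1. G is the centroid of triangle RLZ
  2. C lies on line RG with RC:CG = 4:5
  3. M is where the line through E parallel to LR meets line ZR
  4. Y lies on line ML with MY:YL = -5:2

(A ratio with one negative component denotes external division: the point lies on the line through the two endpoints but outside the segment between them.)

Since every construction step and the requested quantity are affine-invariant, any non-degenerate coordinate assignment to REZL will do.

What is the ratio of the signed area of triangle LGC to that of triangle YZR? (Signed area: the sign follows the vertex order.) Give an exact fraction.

[LGC]:[YZR] = 1/9

Choose coordinates R = (0, 0), E = (1, 0), Z = (0, 1), L = (4, 1).
1. G is the centroid of triangle RLZ ⇒ G = (4/3, 2/3)
2. C lies on line RG with RC:CG = 4:5 ⇒ C = (16/27, 8/27)
3. M is where the line through E parallel to LR meets line ZR ⇒ M = (0, -1/4)
4. Y lies on line ML with MY:YL = -5:2 ⇒ Y = (20/3, 11/6)
2·[LGC] = 20/27, 2·[YZR] = 20/3
[LGC]:[YZR] = 20/27:20/3 = 1/9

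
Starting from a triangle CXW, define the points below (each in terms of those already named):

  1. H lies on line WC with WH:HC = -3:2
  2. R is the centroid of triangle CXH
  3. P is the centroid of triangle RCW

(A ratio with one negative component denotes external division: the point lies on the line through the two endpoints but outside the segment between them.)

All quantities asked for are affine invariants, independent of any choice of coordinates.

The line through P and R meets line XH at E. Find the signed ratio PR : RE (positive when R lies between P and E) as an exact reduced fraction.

Set C = (0, 0), X = (1, 0), W = (0, 1); any affine frame gives the same invariant.
1. H lies on line WC with WH:HC = -3:2 ⇒ H = (0, -2)
2. R is the centroid of triangle CXH ⇒ R = (1/3, -2/3)
3. P is the centroid of triangle RCW ⇒ P = (1/9, 1/9)
line PR meets XH at E = (5/11, -12/11)
R = P + t·(E−P) with t = 11/17, so PR:RE = 11/17:6/17

PR:RE = 11/6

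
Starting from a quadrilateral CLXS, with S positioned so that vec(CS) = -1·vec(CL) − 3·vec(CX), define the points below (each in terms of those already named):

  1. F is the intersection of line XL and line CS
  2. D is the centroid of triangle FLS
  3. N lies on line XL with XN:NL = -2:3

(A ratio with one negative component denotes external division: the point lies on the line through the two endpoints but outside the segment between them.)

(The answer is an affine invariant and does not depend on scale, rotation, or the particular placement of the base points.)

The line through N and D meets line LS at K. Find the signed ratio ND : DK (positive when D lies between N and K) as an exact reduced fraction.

Assign C = (0, 0), L = (1, 0), X = (0, 1), S = (-1, -3) — the answer is frame-independent, so this choice is without loss of generality.
1. F is the intersection of line XL and line CS ⇒ F = (1/4, 3/4)
2. D is the centroid of triangle FLS ⇒ D = (1/12, -3/4)
3. N lies on line XL with XN:NL = -2:3 ⇒ N = (-2, 3)
line ND meets LS at K = (3/11, -12/11)
D = N + t·(K−N) with t = 11/12, so ND:DK = 11/12:1/12

ND:DK = 11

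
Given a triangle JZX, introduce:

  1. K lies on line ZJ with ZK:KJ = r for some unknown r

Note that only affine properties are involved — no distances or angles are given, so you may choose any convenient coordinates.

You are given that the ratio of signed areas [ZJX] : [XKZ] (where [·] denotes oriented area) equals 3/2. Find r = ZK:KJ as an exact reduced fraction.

Assign J = (0, 0), Z = (1, 0), X = (0, 1) — the answer is frame-independent, so this choice is without loss of generality.
1. With ZK:KJ = r, write λ = r/(r+1) so K = Z + λ·(J−Z); K is affine-linear in λ
Every point depending on K is an affine combination of K and λ-independent points, so each such coordinate is linear in λ; the λ² term in each signed area is a multiple of (J−Z)×(J−Z) = 0, so 2·[ZJX] and 2·[XKZ] are each linear in λ. Evaluating at λ=0 and λ=1:
  2·[ZJX] = -1,   2·[XKZ] = λ
So [ZJX]:[XKZ] = (-1) / (λ). Setting this equal to 3/2:
  -1 = 3/2·(λ)  ⇒  λ = -2/3
Then r = λ/(1−λ) = (-2/3)/(5/3) = -2/5. Check: with r = -2/5, K = (5/3, 0) and [ZJX]:[XKZ] = 3/2 as required.

r = -2/5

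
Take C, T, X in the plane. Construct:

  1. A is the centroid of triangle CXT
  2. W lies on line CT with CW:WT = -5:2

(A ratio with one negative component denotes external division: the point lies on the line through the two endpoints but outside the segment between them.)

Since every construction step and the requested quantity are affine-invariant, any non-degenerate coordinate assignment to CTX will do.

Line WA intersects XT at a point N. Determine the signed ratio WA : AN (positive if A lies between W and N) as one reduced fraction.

WA:AN = -3

Set C = (0, 0), T = (1, 0), X = (0, 1); any affine frame gives the same invariant.
1. A is the centroid of triangle CXT ⇒ A = (1/3, 1/3)
2. W lies on line CT with CW:WT = -5:2 ⇒ W = (5/3, 0)
line WA meets XT at N = (7/9, 2/9)
A = W + t·(N−W) with t = 3/2, so WA:AN = 3/2:-1/2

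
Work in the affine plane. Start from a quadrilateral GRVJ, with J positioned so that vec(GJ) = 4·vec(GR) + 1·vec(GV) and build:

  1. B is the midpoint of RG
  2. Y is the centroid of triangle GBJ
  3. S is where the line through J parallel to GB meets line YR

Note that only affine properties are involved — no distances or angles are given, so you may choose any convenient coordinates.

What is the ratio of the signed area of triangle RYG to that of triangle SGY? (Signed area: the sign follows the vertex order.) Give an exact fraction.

[RYG]:[SGY] = 1/2

Set G = (0, 0), R = (1, 0), V = (0, 1), J = (4, 1); any affine frame gives the same invariant.
1. B is the midpoint of RG ⇒ B = (1/2, 0)
2. Y is the centroid of triangle GBJ ⇒ Y = (3/2, 1/3)
3. S is where the line through J parallel to GB meets line YR ⇒ S = (5/2, 1)
2·[RYG] = 1/3, 2·[SGY] = 2/3
[RYG]:[SGY] = 1/3:2/3 = 1/2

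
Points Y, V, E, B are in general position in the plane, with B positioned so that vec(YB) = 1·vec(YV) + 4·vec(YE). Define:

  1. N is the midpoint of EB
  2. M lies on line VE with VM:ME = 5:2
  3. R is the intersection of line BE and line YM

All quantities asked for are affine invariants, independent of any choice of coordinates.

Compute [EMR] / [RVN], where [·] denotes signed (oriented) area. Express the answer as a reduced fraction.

[EMR]:[RVN] = -8/35

Set Y = (0, 0), V = (1, 0), E = (0, 1), B = (1, 4); any affine frame gives the same invariant.
1. N is the midpoint of EB ⇒ N = (1/2, 5/2)
2. M lies on line VE with VM:ME = 5:2 ⇒ M = (2/7, 5/7)
3. R is the intersection of line BE and line YM ⇒ R = (-2, -5)
2·[EMR] = -16/7, 2·[RVN] = 10
[EMR]:[RVN] = -16/7:10 = -8/35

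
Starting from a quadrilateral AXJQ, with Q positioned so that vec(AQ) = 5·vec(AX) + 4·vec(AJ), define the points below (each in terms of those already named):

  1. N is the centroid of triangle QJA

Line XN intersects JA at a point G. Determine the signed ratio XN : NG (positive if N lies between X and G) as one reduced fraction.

Choose coordinates A = (0, 0), X = (1, 0), J = (0, 1), Q = (5, 4).
1. N is the centroid of triangle QJA ⇒ N = (5/3, 5/3)
line XN meets JA at G = (0, -5/2)
N = X + t·(G−X) with t = -2/3, so XN:NG = -2/3:5/3

XN:NG = -2/5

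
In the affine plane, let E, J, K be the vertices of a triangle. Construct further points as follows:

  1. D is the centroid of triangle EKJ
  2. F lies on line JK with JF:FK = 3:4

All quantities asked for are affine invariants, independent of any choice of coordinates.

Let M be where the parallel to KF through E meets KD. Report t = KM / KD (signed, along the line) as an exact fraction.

Work in coordinates with E = (0, 0), J = (1, 0), K = (0, 1).
1. D is the centroid of triangle EKJ ⇒ D = (1/3, 1/3)
2. F lies on line JK with JF:FK = 3:4 ⇒ F = (4/7, 3/7)
through E parallel to KF: direction (4/7, -4/7); meets KD at M = (1, -1)
M = K + t·(D−K) with t = 3

t = 3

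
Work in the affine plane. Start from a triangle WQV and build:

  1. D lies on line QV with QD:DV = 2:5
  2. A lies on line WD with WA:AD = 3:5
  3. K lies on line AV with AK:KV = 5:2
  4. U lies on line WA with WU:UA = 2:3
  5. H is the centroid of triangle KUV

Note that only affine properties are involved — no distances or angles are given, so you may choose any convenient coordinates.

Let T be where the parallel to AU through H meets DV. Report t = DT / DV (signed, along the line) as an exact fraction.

t = 4/7

Set W = (0, 0), Q = (1, 0), V = (0, 1); any affine frame gives the same invariant.
1. D lies on line QV with QD:DV = 2:5 ⇒ D = (5/7, 2/7)
2. A lies on line WD with WA:AD = 3:5 ⇒ A = (15/56, 3/28)
3. K lies on line AV with AK:KV = 5:2 ⇒ K = (15/196, 73/98)
4. U lies on line WA with WU:UA = 2:3 ⇒ U = (3/28, 3/70)
5. H is the centroid of triangle KUV ⇒ H = (3/49, 146/245)
through H parallel to AU: direction (-9/56, -9/140); meets DV at T = (15/49, 34/49)
T = D + t·(V−D) with t = 4/7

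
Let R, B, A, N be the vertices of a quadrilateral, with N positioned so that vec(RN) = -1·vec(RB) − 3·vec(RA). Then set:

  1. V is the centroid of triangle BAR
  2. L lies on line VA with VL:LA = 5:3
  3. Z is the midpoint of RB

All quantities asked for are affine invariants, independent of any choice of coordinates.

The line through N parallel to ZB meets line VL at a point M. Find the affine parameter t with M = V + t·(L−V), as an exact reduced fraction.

Work in coordinates with R = (0, 0), B = (1, 0), A = (0, 1), N = (-1, -3).
1. V is the centroid of triangle BAR ⇒ V = (1/3, 1/3)
2. L lies on line VA with VL:LA = 5:3 ⇒ L = (1/8, 3/4)
3. Z is the midpoint of RB ⇒ Z = (1/2, 0)
through N parallel to ZB: direction (1/2, 0); meets VL at M = (2, -3)
M = V + t·(L−V) with t = -8

t = -8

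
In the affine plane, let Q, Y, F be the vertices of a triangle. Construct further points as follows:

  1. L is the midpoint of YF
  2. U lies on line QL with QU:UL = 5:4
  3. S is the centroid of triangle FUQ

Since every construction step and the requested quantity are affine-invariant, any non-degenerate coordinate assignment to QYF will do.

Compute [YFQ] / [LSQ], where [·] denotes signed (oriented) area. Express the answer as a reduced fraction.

Choose coordinates Q = (0, 0), Y = (1, 0), F = (0, 1).
1. L is the midpoint of YF ⇒ L = (1/2, 1/2)
2. U lies on line QL with QU:UL = 5:4 ⇒ U = (5/18, 5/18)
3. S is the centroid of triangle FUQ ⇒ S = (5/54, 23/54)
2·[YFQ] = 1, 2·[LSQ] = 1/6
[YFQ]:[LSQ] = 1:1/6 = 6

[YFQ]:[LSQ] = 6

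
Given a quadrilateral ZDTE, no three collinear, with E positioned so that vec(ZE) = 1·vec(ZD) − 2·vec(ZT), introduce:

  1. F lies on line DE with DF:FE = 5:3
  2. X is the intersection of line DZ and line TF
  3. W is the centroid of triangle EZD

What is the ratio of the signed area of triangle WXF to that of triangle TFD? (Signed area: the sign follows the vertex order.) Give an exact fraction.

Set Z = (0, 0), D = (1, 0), T = (0, 1), E = (1, -2); any affine frame gives the same invariant.
1. F lies on line DE with DF:FE = 5:3 ⇒ F = (1, -5/4)
2. X is the intersection of line DZ and line TF ⇒ X = (4/9, 0)
3. W is the centroid of triangle EZD ⇒ W = (2/3, -2/3)
2·[WXF] = -5/54, 2·[TFD] = 5/4
[WXF]:[TFD] = -5/54:5/4 = -2/27

[WXF]:[TFD] = -2/27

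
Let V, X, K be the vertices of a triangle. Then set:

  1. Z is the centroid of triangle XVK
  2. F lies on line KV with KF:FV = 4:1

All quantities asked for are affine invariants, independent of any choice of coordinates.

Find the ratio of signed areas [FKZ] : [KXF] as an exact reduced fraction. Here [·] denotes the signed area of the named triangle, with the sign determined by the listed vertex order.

Assign V = (0, 0), X = (1, 0), K = (0, 1) — the answer is frame-independent, so this choice is without loss of generality.
1. Z is the centroid of triangle XVK ⇒ Z = (1/3, 1/3)
2. F lies on line KV with KF:FV = 4:1 ⇒ F = (0, 1/5)
2·[FKZ] = -4/15, 2·[KXF] = -4/5
[FKZ]:[KXF] = -4/15:-4/5 = 1/3

[FKZ]:[KXF] = 1/3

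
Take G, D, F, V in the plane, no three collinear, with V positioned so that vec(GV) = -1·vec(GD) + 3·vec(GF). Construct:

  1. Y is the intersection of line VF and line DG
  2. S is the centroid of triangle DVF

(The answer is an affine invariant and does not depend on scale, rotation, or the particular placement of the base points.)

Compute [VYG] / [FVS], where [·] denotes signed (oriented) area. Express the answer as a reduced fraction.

[VYG]:[FVS] = 9/2

Choose coordinates G = (0, 0), D = (1, 0), F = (0, 1), V = (-1, 3).
1. Y is the intersection of line VF and line DG ⇒ Y = (1/2, 0)
2. S is the centroid of triangle DVF ⇒ S = (0, 4/3)
2·[VYG] = -3/2, 2·[FVS] = -1/3
[VYG]:[FVS] = -3/2:-1/3 = 9/2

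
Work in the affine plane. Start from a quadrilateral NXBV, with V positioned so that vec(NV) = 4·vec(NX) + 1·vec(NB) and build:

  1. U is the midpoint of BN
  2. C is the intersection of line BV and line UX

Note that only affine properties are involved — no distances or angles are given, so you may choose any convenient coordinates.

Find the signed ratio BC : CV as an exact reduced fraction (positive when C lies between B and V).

Assign N = (0, 0), X = (1, 0), B = (0, 1), V = (4, 1) — the answer is frame-independent, so this choice is without loss of generality.
1. U is the midpoint of BN ⇒ U = (0, 1/2)
2. C is the intersection of line BV and line UX ⇒ C = (-1, 1)
C = B + t·(V−B) with t = -1/4, so BC:CV = t:(1−t) = -1/4:5/4

BC:CV = -1/5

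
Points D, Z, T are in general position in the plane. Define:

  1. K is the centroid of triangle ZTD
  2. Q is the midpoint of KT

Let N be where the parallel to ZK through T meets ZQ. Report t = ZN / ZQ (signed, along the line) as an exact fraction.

t = 2

Set D = (0, 0), Z = (1, 0), T = (0, 1); any affine frame gives the same invariant.
1. K is the centroid of triangle ZTD ⇒ K = (1/3, 1/3)
2. Q is the midpoint of KT ⇒ Q = (1/6, 2/3)
through T parallel to ZK: direction (-2/3, 1/3); meets ZQ at N = (-2/3, 4/3)
N = Z + t·(Q−Z) with t = 2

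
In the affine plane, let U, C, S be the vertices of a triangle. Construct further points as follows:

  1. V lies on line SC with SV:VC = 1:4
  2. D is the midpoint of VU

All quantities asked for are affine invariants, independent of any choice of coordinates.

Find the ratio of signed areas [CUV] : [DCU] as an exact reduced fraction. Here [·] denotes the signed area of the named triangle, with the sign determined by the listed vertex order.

[CUV]:[DCU] = 2

Assign U = (0, 0), C = (1, 0), S = (0, 1) — the answer is frame-independent, so this choice is without loss of generality.
1. V lies on line SC with SV:VC = 1:4 ⇒ V = (1/5, 4/5)
2. D is the midpoint of VU ⇒ D = (1/10, 2/5)
2·[CUV] = -4/5, 2·[DCU] = -2/5
[CUV]:[DCU] = -4/5:-2/5 = 2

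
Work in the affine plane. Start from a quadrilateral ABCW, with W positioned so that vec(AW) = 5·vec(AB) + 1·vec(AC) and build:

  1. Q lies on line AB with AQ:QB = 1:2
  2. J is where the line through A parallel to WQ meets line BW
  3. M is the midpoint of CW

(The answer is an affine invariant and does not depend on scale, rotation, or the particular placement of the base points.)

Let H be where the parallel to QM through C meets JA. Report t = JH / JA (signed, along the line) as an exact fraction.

t = 71/45

Set A = (0, 0), B = (1, 0), C = (0, 1), W = (5, 1); any affine frame gives the same invariant.
1. Q lies on line AB with AQ:QB = 1:2 ⇒ Q = (1/3, 0)
2. J is where the line through A parallel to WQ meets line BW ⇒ J = (7, 3/2)
3. M is the midpoint of CW ⇒ M = (5/2, 1)
through C parallel to QM: direction (13/6, 1); meets JA at H = (-182/45, -13/15)
H = J + t·(A−J) with t = 71/45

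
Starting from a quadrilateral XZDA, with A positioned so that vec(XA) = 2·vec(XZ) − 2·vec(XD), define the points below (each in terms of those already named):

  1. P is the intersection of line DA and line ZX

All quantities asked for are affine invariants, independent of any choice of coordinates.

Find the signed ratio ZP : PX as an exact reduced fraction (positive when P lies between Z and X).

ZP:PX = 1/2

Set X = (0, 0), Z = (1, 0), D = (0, 1), A = (2, -2); any affine frame gives the same invariant.
1. P is the intersection of line DA and line ZX ⇒ P = (2/3, 0)
P = Z + t·(X−Z) with t = 1/3, so ZP:PX = t:(1−t) = 1/3:2/3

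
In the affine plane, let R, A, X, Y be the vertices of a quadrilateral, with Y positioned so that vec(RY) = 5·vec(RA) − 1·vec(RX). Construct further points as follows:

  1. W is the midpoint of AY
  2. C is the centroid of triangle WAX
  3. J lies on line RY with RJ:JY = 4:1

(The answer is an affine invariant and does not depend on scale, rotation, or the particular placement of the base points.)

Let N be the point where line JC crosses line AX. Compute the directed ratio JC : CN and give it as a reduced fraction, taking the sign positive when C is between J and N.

Set R = (0, 0), A = (1, 0), X = (0, 1), Y = (5, -1); any affine frame gives the same invariant.
1. W is the midpoint of AY ⇒ W = (3, -1/2)
2. C is the centroid of triangle WAX ⇒ C = (4/3, 1/6)
3. J lies on line RY with RJ:JY = 4:1 ⇒ J = (4, -4/5)
line JC meets AX at N = (28/51, 23/51)
C = J + t·(N−J) with t = 17/22, so JC:CN = 17/22:5/22

JC:CN = 17/5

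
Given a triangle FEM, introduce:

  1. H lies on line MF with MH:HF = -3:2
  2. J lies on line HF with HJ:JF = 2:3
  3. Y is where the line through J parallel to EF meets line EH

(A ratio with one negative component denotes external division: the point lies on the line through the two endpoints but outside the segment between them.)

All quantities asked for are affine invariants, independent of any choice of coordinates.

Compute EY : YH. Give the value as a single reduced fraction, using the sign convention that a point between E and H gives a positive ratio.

Set F = (0, 0), E = (1, 0), M = (0, 1); any affine frame gives the same invariant.
1. H lies on line MF with MH:HF = -3:2 ⇒ H = (0, -2)
2. J lies on line HF with HJ:JF = 2:3 ⇒ J = (0, -6/5)
3. Y is where the line through J parallel to EF meets line EH ⇒ Y = (2/5, -6/5)
Y = E + t·(H−E) with t = 3/5, so EY:YH = t:(1−t) = 3/5:2/5

EY:YH = 3/2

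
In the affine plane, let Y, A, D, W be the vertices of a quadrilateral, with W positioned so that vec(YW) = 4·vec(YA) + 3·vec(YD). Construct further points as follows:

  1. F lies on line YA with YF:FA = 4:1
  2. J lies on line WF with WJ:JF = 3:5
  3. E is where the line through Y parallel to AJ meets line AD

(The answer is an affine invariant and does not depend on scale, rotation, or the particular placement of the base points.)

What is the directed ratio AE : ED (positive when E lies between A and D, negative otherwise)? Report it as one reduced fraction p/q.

Assign Y = (0, 0), A = (1, 0), D = (0, 1), W = (4, 3) — the answer is frame-independent, so this choice is without loss of generality.
1. F lies on line YA with YF:FA = 4:1 ⇒ F = (4/5, 0)
2. J lies on line WF with WJ:JF = 3:5 ⇒ J = (14/5, 15/8)
3. E is where the line through Y parallel to AJ meets line AD ⇒ E = (24/49, 25/49)
E = A + t·(D−A) with t = 25/49, so AE:ED = t:(1−t) = 25/49:24/49

AE:ED = 25/24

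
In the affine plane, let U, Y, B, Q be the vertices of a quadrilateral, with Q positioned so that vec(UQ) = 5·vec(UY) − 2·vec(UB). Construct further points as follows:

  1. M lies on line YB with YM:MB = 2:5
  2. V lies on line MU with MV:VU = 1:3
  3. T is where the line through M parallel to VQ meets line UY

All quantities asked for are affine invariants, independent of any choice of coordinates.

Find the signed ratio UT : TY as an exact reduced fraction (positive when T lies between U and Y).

UT:TY = -40/9

Work in coordinates with U = (0, 0), Y = (1, 0), B = (0, 1), Q = (5, -2).
1. M lies on line YB with YM:MB = 2:5 ⇒ M = (5/7, 2/7)
2. V lies on line MU with MV:VU = 1:3 ⇒ V = (15/28, 3/14)
3. T is where the line through M parallel to VQ meets line UY ⇒ T = (40/31, 0)
T = U + t·(Y−U) with t = 40/31, so UT:TY = t:(1−t) = 40/31:-9/31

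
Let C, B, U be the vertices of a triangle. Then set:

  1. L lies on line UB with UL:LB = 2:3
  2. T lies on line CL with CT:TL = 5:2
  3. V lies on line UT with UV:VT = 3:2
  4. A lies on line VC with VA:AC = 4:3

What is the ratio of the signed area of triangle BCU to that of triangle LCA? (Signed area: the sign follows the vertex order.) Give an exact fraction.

Work in coordinates with C = (0, 0), B = (1, 0), U = (0, 1).
1. L lies on line UB with UL:LB = 2:3 ⇒ L = (2/5, 3/5)
2. T lies on line CL with CT:TL = 5:2 ⇒ T = (2/7, 3/7)
3. V lies on line UT with UV:VT = 3:2 ⇒ V = (6/35, 23/35)
4. A lies on line VC with VA:AC = 4:3 ⇒ A = (18/245, 69/245)
2·[BCU] = -1, 2·[LCA] = -12/175
[BCU]:[LCA] = -1:-12/175 = 175/12

[BCU]:[LCA] = 175/12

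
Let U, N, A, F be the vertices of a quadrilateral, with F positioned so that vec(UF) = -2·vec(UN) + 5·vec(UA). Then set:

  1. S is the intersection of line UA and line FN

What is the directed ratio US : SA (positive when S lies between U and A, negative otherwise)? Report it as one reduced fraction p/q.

US:SA = -5/2

Work in coordinates with U = (0, 0), N = (1, 0), A = (0, 1), F = (-2, 5).
1. S is the intersection of line UA and line FN ⇒ S = (0, 5/3)
S = U + t·(A−U) with t = 5/3, so US:SA = t:(1−t) = 5/3:-2/3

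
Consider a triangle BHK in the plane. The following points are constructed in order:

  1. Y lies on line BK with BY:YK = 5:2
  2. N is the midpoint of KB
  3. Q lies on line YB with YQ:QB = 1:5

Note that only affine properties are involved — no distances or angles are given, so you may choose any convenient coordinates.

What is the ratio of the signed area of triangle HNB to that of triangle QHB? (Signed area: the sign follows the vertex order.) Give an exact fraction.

Choose coordinates B = (0, 0), H = (1, 0), K = (0, 1).
1. Y lies on line BK with BY:YK = 5:2 ⇒ Y = (0, 5/7)
2. N is the midpoint of KB ⇒ N = (0, 1/2)
3. Q lies on line YB with YQ:QB = 1:5 ⇒ Q = (0, 25/42)
2·[HNB] = 1/2, 2·[QHB] = -25/42
[HNB]:[QHB] = 1/2:-25/42 = -21/25

[HNB]:[QHB] = -21/25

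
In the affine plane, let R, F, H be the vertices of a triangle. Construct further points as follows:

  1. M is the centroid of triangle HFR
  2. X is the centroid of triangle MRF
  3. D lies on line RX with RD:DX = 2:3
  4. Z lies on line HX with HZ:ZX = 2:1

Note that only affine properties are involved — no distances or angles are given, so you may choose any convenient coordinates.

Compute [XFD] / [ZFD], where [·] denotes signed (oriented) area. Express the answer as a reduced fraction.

[XFD]:[ZFD] = 9/41

Assign R = (0, 0), F = (1, 0), H = (0, 1) — the answer is frame-independent, so this choice is without loss of generality.
1. M is the centroid of triangle HFR ⇒ M = (1/3, 1/3)
2. X is the centroid of triangle MRF ⇒ X = (4/9, 1/9)
3. D lies on line RX with RD:DX = 2:3 ⇒ D = (8/45, 2/45)
4. Z lies on line HX with HZ:ZX = 2:1 ⇒ Z = (8/27, 11/27)
2·[XFD] = -1/15, 2·[ZFD] = -41/135
[XFD]:[ZFD] = -1/15:-41/135 = 9/41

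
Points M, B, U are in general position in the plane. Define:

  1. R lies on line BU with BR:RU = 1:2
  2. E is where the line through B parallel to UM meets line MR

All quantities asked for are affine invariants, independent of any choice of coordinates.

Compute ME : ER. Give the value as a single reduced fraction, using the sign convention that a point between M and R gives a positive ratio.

ME:ER = -3

Assign M = (0, 0), B = (1, 0), U = (0, 1) — the answer is frame-independent, so this choice is without loss of generality.
1. R lies on line BU with BR:RU = 1:2 ⇒ R = (2/3, 1/3)
2. E is where the line through B parallel to UM meets line MR ⇒ E = (1, 1/2)
E = M + t·(R−M) with t = 3/2, so ME:ER = t:(1−t) = 3/2:-1/2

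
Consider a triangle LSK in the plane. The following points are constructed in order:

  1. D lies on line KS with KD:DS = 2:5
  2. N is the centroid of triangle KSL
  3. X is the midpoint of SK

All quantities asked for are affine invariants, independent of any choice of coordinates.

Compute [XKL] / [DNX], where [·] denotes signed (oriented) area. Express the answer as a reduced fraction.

[XKL]:[DNX] = 7

Assign L = (0, 0), S = (1, 0), K = (0, 1) — the answer is frame-independent, so this choice is without loss of generality.
1. D lies on line KS with KD:DS = 2:5 ⇒ D = (2/7, 5/7)
2. N is the centroid of triangle KSL ⇒ N = (1/3, 1/3)
3. X is the midpoint of SK ⇒ X = (1/2, 1/2)
2·[XKL] = 1/2, 2·[DNX] = 1/14
[XKL]:[DNX] = 1/2:1/14 = 7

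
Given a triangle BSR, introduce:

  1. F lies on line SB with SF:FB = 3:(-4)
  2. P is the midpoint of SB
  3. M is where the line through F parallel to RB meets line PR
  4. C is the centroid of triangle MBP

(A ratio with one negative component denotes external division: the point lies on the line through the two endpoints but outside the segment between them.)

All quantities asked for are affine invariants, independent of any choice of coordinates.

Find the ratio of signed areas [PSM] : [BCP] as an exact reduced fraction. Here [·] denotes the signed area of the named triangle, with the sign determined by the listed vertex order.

Set B = (0, 0), S = (1, 0), R = (0, 1); any affine frame gives the same invariant.
1. F lies on line SB with SF:FB = 3:(-4) ⇒ F = (4, 0)
2. P is the midpoint of SB ⇒ P = (1/2, 0)
3. M is where the line through F parallel to RB meets line PR ⇒ M = (4, -7)
4. C is the centroid of triangle MBP ⇒ C = (3/2, -7/3)
2·[PSM] = -7/2, 2·[BCP] = 7/6
[PSM]:[BCP] = -7/2:7/6 = -3

[PSM]:[BCP] = -3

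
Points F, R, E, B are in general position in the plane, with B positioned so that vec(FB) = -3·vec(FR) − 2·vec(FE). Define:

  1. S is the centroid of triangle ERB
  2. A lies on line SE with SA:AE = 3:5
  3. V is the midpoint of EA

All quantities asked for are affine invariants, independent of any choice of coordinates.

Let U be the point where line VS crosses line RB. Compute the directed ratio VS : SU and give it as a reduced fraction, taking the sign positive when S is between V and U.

Choose coordinates F = (0, 0), R = (1, 0), E = (0, 1), B = (-3, -2).
1. S is the centroid of triangle ERB ⇒ S = (-2/3, -1/3)
2. A lies on line SE with SA:AE = 3:5 ⇒ A = (-5/12, 1/6)
3. V is the midpoint of EA ⇒ V = (-5/24, 7/12)
line VS meets RB at U = (-1, -1)
S = V + t·(U−V) with t = 11/19, so VS:SU = 11/19:8/19

VS:SU = 11/8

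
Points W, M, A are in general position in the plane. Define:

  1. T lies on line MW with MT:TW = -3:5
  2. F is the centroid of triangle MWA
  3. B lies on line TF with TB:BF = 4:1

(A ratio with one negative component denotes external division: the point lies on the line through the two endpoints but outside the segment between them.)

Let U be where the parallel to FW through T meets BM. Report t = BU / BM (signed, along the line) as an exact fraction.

Set W = (0, 0), M = (1, 0), A = (0, 1); any affine frame gives the same invariant.
1. T lies on line MW with MT:TW = -3:5 ⇒ T = (5/2, 0)
2. F is the centroid of triangle MWA ⇒ F = (1/3, 1/3)
3. B lies on line TF with TB:BF = 4:1 ⇒ B = (23/30, 4/15)
through T parallel to FW: direction (-1/3, -1/3); meets BM at U = (17/10, -4/5)
U = B + t·(M−B) with t = 4

t = 4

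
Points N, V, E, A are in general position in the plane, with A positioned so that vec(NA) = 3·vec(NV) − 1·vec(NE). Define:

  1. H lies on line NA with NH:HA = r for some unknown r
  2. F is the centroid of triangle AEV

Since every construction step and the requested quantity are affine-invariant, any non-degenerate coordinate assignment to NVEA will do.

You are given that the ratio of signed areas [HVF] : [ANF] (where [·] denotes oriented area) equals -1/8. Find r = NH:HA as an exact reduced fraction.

Work in coordinates with N = (0, 0), V = (1, 0), E = (0, 1), A = (3, -1).
1. With NH:HA = r, write λ = r/(r+1) so H = N + λ·(A−N); H is affine-linear in λ
2. F is the centroid of triangle AEV ⇒ F = (4/3, 0)
Every point depending on H is an affine combination of H and λ-independent points, so each such coordinate is linear in λ; the λ² term in each signed area is a multiple of (A−N)×(A−N) = 0, so 2·[HVF] and 2·[ANF] are each linear in λ. Evaluating at λ=0 and λ=1:
  2·[HVF] = -1/3·λ,   2·[ANF] = -4/3
So [HVF]:[ANF] = (-1/3·λ) / (-4/3). Setting this equal to -1/8:
  -1/3·λ = -1/8·(-4/3)  ⇒  λ = -1/2
Then r = λ/(1−λ) = (-1/2)/(3/2) = -1/3. Check: with r = -1/3, H = (-3/2, 1/2) and [HVF]:[ANF] = -1/8 as required.

r = -1/3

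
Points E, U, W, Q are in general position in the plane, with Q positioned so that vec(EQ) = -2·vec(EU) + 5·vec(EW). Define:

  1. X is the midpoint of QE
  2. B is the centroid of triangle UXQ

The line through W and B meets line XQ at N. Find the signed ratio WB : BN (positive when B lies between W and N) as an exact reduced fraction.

WB:BN = 1/5

Choose coordinates E = (0, 0), U = (1, 0), W = (0, 1), Q = (-2, 5).
1. X is the midpoint of QE ⇒ X = (-1, 5/2)
2. B is the centroid of triangle UXQ ⇒ B = (-2/3, 5/2)
line WB meets XQ at N = (-4, 10)
B = W + t·(N−W) with t = 1/6, so WB:BN = 1/6:5/6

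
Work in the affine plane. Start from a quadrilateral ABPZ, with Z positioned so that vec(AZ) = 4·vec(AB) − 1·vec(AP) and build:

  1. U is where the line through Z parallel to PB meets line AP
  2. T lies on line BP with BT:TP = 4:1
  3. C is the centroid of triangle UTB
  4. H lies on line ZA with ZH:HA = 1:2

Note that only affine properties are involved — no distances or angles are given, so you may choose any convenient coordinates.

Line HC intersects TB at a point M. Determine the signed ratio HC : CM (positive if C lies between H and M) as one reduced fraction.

Assign A = (0, 0), B = (1, 0), P = (0, 1), Z = (4, -1) — the answer is frame-independent, so this choice is without loss of generality.
1. U is where the line through Z parallel to PB meets line AP ⇒ U = (0, 3)
2. T lies on line BP with BT:TP = 4:1 ⇒ T = (1/5, 4/5)
3. C is the centroid of triangle UTB ⇒ C = (2/5, 19/15)
4. H lies on line ZA with ZH:HA = 1:2 ⇒ H = (8/3, -2/3)
line HC meets TB at M = (-62/15, 77/15)
C = H + t·(M−H) with t = 1/3, so HC:CM = 1/3:2/3

HC:CM = 1/2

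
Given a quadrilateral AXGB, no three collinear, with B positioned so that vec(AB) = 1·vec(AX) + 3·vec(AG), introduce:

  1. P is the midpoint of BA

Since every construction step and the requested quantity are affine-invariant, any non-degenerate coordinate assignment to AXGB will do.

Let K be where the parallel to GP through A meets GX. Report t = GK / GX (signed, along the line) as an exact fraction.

Set A = (0, 0), X = (1, 0), G = (0, 1), B = (1, 3); any affine frame gives the same invariant.
1. P is the midpoint of BA ⇒ P = (1/2, 3/2)
through A parallel to GP: direction (1/2, 1/2); meets GX at K = (1/2, 1/2)
K = G + t·(X−G) with t = 1/2

t = 1/2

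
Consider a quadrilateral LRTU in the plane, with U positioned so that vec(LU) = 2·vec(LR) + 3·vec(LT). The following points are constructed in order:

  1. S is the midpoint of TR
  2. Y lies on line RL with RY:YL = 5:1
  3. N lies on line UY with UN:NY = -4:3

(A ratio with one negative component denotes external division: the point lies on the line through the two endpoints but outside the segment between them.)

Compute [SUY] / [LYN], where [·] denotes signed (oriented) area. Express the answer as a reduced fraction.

Choose coordinates L = (0, 0), R = (1, 0), T = (0, 1), U = (2, 3).
1. S is the midpoint of TR ⇒ S = (1/2, 1/2)
2. Y lies on line RL with RY:YL = 5:1 ⇒ Y = (1/6, 0)
3. N lies on line UY with UN:NY = -4:3 ⇒ N = (-16/3, -9)
2·[SUY] = 1/12, 2·[LYN] = -3/2
[SUY]:[LYN] = 1/12:-3/2 = -1/18

[SUY]:[LYN] = -1/18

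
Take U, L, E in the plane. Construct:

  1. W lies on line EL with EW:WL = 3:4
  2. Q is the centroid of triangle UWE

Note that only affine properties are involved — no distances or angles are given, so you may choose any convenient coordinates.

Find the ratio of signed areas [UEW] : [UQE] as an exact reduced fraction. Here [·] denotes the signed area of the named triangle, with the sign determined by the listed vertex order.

Choose coordinates U = (0, 0), L = (1, 0), E = (0, 1).
1. W lies on line EL with EW:WL = 3:4 ⇒ W = (3/7, 4/7)
2. Q is the centroid of triangle UWE ⇒ Q = (1/7, 11/21)
2·[UEW] = -3/7, 2·[UQE] = 1/7
[UEW]:[UQE] = -3/7:1/7 = -3

[UEW]:[UQE] = -3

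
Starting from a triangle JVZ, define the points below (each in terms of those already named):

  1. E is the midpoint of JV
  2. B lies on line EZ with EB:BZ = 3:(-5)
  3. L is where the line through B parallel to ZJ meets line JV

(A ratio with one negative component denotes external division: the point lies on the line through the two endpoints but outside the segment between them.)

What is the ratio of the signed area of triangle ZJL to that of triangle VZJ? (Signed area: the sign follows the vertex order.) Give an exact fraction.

[ZJL]:[VZJ] = 5/4

Choose coordinates J = (0, 0), V = (1, 0), Z = (0, 1).
1. E is the midpoint of JV ⇒ E = (1/2, 0)
2. B lies on line EZ with EB:BZ = 3:(-5) ⇒ B = (5/4, -3/2)
3. L is where the line through B parallel to ZJ meets line JV ⇒ L = (5/4, 0)
2·[ZJL] = 5/4, 2·[VZJ] = 1
[ZJL]:[VZJ] = 5/4:1 = 5/4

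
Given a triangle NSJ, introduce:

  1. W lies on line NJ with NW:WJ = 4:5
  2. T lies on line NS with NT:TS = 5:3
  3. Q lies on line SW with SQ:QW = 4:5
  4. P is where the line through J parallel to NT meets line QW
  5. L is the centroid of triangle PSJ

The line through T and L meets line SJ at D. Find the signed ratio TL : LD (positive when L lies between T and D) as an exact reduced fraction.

Assign N = (0, 0), S = (1, 0), J = (0, 1) — the answer is frame-independent, so this choice is without loss of generality.
1. W lies on line NJ with NW:WJ = 4:5 ⇒ W = (0, 4/9)
2. T lies on line NS with NT:TS = 5:3 ⇒ T = (5/8, 0)
3. Q lies on line SW with SQ:QW = 4:5 ⇒ Q = (5/9, 16/81)
4. P is where the line through J parallel to NT meets line QW ⇒ P = (-5/4, 1)
5. L is the centroid of triangle PSJ ⇒ L = (-1/12, 2/3)
line TL meets SJ at D = (7, -6)
L = T + t·(D−T) with t = -1/9, so TL:LD = -1/9:10/9

TL:LD = -1/10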